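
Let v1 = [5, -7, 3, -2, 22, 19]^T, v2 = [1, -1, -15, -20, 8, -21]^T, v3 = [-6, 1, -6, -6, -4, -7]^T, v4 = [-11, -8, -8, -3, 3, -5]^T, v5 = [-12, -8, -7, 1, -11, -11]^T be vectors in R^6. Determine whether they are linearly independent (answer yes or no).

yes

Form the matrix with these vectors as rows and row reduce.
R2 ← R2 − (1/5)·R1: [0, 2/5, -78/5, -98/5, 18/5, -124/5]
R3 ← R3 + (6/5)·R1: [0, -37/5, -12/5, -42/5, 112/5, 79/5]
R4 ← R4 + (11/5)·R1: [0, -117/5, -7/5, -37/5, 257/5, 184/5]
R5 ← R5 + (12/5)·R1: [0, -124/5, 1/5, -19/5, 209/5, 173/5]
R3 ← R3 + (37/2)·R2: [0, 0, -291, -371, 89, -443]
R4 ← R4 + (117/2)·R2: [0, 0, -914, -1154, 262, -1414]
R5 ← R5 + (62)·R2: [0, 0, -967, -1219, 265, -1503]
R4 ← R4 − (914/291)·R3: [0, 0, 0, 3280/291, -5104/291, -6572/291]
R5 ← R5 − (967/291)·R3: [0, 0, 0, 4028/291, -8948/291, -8992/291]
R5 ← R5 − (1007/820)·R4: [0, 0, 0, 0, -1888/205, -649/205]
5 nonzero rows, so the 5 vectors span a space of dimension 5.
Since 5 = 5, the vectors are linearly independent.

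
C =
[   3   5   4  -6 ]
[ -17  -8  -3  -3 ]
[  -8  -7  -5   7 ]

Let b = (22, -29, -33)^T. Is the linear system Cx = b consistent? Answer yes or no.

Row reduce the augmented matrix [C | b].
R2 ← R2 + (17/3)·R1: [0, 61/3, 59/3, -37, 287/3]
R3 ← R3 + (8/3)·R1: [0, 19/3, 17/3, -9, 77/3]
R3 ← R3 − (19/61)·R2: [0, 0, -28/61, 154/61, -252/61]
The echelon form has 3 nonzero rows, and every pivot lies in the first 4 columns, so rank(C) = rank([C|b]) = 3.
The system is consistent.

yes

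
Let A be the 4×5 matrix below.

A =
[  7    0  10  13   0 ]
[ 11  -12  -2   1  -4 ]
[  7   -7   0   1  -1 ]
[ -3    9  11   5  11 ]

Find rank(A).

Row reduce to echelon form.
R2 ← R2 − (11/7)·R1: [0, -12, -124/7, -136/7, -4]
R3 ← R3 − R1: [0, -7, -10, -12, -1]
R4 ← R4 + (3/7)·R1: [0, 9, 107/7, 74/7, 11]
R3 ← R3 − (7/12)·R2: [0, 0, 1/3, -2/3, 4/3]
R4 ← R4 + (3/4)·R2: [0, 0, 2, -4, 8]
R4 ← R4 − (6)·R3: [0, 0, 0, 0, 0]
Echelon form has 3 nonzero rows, so rank(A) = 3.

3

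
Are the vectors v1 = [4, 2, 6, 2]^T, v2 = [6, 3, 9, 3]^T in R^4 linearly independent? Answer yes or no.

no

Form the matrix with these vectors as rows and row reduce.
R2 ← R2 − (3/2)·R1: [0, 0, 0, 0]
1 nonzero row, so the 2 vectors span a space of dimension 1.
Since 1 < 2, the vectors are linearly dependent.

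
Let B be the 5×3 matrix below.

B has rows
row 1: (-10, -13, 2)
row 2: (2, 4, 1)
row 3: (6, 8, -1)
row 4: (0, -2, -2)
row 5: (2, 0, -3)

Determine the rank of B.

2

Row reduce to echelon form.
R2 ← R2 + (1/5)·R1: [0, 7/5, 7/5]
R3 ← R3 + (3/5)·R1: [0, 1/5, 1/5]
R5 ← R5 + (1/5)·R1: [0, -13/5, -13/5]
R3 ← R3 − (1/7)·R2: [0, 0, 0]
R4 ← R4 + (10/7)·R2: [0, 0, 0]
R5 ← R5 + (13/7)·R2: [0, 0, 0]
Echelon form has 2 nonzero rows, so rank(B) = 2.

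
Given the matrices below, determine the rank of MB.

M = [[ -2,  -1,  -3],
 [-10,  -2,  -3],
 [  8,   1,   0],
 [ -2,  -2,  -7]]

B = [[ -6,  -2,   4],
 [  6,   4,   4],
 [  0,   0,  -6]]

First compute MB:
[[  6,   0,   6],
 [ 48,  12, -30],
 [-42, -12,  36],
 [  0,  -4,  26]]
Now row reduce the product.
R2 ← R2 − (8)·R1: [0, 12, -78]
R3 ← R3 + (7)·R1: [0, -12, 78]
R3 ← R3 + R2: [0, 0, 0]
R4 ← R4 + (1/3)·R2: [0, 0, 0]
2 nonzero rows, so rank(MB) = 2.

2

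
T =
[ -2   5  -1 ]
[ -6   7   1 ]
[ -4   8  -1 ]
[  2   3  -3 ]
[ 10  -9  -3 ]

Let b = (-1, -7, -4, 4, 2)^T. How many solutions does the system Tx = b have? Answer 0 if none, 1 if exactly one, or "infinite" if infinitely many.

0

Row reduce the augmented matrix [T | b].
R2 ← R2 − (3)·R1: [0, -8, 4, -4]
R3 ← R3 − (2)·R1: [0, -2, 1, -2]
R4 ← R4 + R1: [0, 8, -4, 3]
R5 ← R5 + (5)·R1: [0, 16, -8, -3]
R3 ← R3 − (1/4)·R2: [0, 0, 0, -1]
R4 ← R4 + R2: [0, 0, 0, -1]
R5 ← R5 + (2)·R2: [0, 0, 0, -11]
R4 ← R4 − R3: [0, 0, 0, 0]
R5 ← R5 − (11)·R3: [0, 0, 0, 0]
The echelon form has 3 nonzero rows; the last pivot sits in the augmented column, so rank(T) = 2 but rank([T|b]) = 3.
Since the ranks differ, the system is inconsistent.
It has no solutions.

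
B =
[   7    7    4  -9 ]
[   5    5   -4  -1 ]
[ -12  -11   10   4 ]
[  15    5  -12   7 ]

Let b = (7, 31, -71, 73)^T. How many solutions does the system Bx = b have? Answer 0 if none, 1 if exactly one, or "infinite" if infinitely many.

1

Row reduce the augmented matrix [B | b].
R2 ← R2 − (5/7)·R1: [0, 0, -48/7, 38/7, 26]
R3 ← R3 + (12/7)·R1: [0, 1, 118/7, -80/7, -59]
R4 ← R4 − (15/7)·R1: [0, -10, -144/7, 184/7, 58]
Swap R2 ↔ R3
R4 ← R4 + (10)·R2: [0, 0, 148, -88, -532]
R4 ← R4 + (259/12)·R3: [0, 0, 0, 175/6, 175/6]
The echelon form has 4 nonzero rows, and every pivot lies in the first 4 columns, so rank(B) = rank([B|b]) = 4.
The system is consistent.
rank = 4 = number of unknowns, so the solution is unique.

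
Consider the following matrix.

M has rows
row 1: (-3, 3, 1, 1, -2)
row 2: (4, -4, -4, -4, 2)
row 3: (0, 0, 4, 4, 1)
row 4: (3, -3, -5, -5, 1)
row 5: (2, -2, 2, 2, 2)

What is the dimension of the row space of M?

Row reduce to echelon form.
R2 ← R2 + (4/3)·R1: [0, 0, -8/3, -8/3, -2/3]
R4 ← R4 + R1: [0, 0, -4, -4, -1]
R5 ← R5 + (2/3)·R1: [0, 0, 8/3, 8/3, 2/3]
R3 ← R3 + (3/2)·R2: [0, 0, 0, 0, 0]
R4 ← R4 − (3/2)·R2: [0, 0, 0, 0, 0]
R5 ← R5 + R2: [0, 0, 0, 0, 0]
Echelon form has 2 nonzero rows, so rank(M) = 2.
The row space has dimension equal to the rank: 2.

2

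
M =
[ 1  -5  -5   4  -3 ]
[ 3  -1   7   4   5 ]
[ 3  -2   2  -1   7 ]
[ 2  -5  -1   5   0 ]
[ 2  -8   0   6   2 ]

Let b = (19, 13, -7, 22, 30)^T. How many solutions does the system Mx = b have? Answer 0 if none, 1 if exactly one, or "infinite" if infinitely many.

Row reduce the augmented matrix [M | b].
R2 ← R2 − (3)·R1: [0, 14, 22, -8, 14, -44]
R3 ← R3 − (3)·R1: [0, 13, 17, -13, 16, -64]
R4 ← R4 − (2)·R1: [0, 5, 9, -3, 6, -16]
R5 ← R5 − (2)·R1: [0, 2, 10, -2, 8, -8]
R3 ← R3 − (13/14)·R2: [0, 0, -24/7, -39/7, 3, -162/7]
R4 ← R4 − (5/14)·R2: [0, 0, 8/7, -1/7, 1, -2/7]
R5 ← R5 − (1/7)·R2: [0, 0, 48/7, -6/7, 6, -12/7]
R4 ← R4 + (1/3)·R3: [0, 0, 0, -2, 2, -8]
R5 ← R5 + (2)·R3: [0, 0, 0, -12, 12, -48]
R5 ← R5 − (6)·R4: [0, 0, 0, 0, 0, 0]
The echelon form has 4 nonzero rows, and every pivot lies in the first 5 columns, so rank(M) = rank([M|b]) = 4.
The system is consistent.
rank = 4 < 5 unknowns, so there are infinitely many solutions.

infinite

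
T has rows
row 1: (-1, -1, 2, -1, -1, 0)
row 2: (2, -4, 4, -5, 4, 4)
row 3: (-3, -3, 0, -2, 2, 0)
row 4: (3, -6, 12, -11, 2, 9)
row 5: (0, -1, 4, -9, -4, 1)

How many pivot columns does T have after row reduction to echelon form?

5

Row reduce to echelon form.
R2 ← R2 + (2)·R1: [0, -6, 8, -7, 2, 4]
R3 ← R3 − (3)·R1: [0, 0, -6, 1, 5, 0]
R4 ← R4 + (3)·R1: [0, -9, 18, -14, -1, 9]
R4 ← R4 − (3/2)·R2: [0, 0, 6, -7/2, -4, 3]
R5 ← R5 − (1/6)·R2: [0, 0, 8/3, -47/6, -13/3, 1/3]
R4 ← R4 + R3: [0, 0, 0, -5/2, 1, 3]
R5 ← R5 + (4/9)·R3: [0, 0, 0, -133/18, -19/9, 1/3]
R5 ← R5 − (133/45)·R4: [0, 0, 0, 0, -76/15, -128/15]
Echelon form has 5 nonzero rows, so rank(T) = 5.
Each nonzero row contributes one pivot column: 5 pivot columns.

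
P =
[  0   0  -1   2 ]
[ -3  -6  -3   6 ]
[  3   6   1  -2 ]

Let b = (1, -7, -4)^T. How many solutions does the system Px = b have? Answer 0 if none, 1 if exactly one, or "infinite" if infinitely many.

Row reduce the augmented matrix [P | b].
Swap R1 ↔ R2
R3 ← R3 + R1: [0, 0, -2, 4, -11]
R3 ← R3 − (2)·R2: [0, 0, 0, 0, -13]
The echelon form has 3 nonzero rows; the last pivot sits in the augmented column, so rank(P) = 2 but rank([P|b]) = 3.
Since the ranks differ, the system is inconsistent.
It has no solutions.

0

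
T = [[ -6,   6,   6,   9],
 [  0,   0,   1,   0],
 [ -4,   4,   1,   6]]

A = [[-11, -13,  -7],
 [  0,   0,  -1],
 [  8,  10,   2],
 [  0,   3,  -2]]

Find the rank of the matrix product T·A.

2

First compute TA:
[[114, 165,  30],
 [  8,  10,   2],
 [ 52,  80,  14]]
Now row reduce the product.
R2 ← R2 − (4/57)·R1: [0, -30/19, -2/19]
R3 ← R3 − (26/57)·R1: [0, 90/19, 6/19]
R3 ← R3 + (3)·R2: [0, 0, 0]
2 nonzero rows, so rank(TA) = 2.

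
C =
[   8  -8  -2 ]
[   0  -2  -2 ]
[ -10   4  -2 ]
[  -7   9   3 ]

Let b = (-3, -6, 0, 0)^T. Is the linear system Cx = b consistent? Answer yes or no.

no

Row reduce the augmented matrix [C | b].
R3 ← R3 + (5/4)·R1: [0, -6, -9/2, -15/4]
R4 ← R4 + (7/8)·R1: [0, 2, 5/4, -21/8]
R3 ← R3 − (3)·R2: [0, 0, 3/2, 57/4]
R4 ← R4 + R2: [0, 0, -3/4, -69/8]
R4 ← R4 + (1/2)·R3: [0, 0, 0, -3/2]
The echelon form has 4 nonzero rows; the last pivot sits in the augmented column, so rank(C) = 3 but rank([C|b]) = 4.
Since the ranks differ, the system is inconsistent.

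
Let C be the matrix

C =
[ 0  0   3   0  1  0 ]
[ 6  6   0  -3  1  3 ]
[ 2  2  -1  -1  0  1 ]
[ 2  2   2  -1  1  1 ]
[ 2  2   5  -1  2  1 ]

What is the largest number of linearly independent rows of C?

Row reduce to echelon form.
Swap R1 ↔ R2
R3 ← R3 − (1/3)·R1: [0, 0, -1, 0, -1/3, 0]
R4 ← R4 − (1/3)·R1: [0, 0, 2, 0, 2/3, 0]
R5 ← R5 − (1/3)·R1: [0, 0, 5, 0, 5/3, 0]
R3 ← R3 + (1/3)·R2: [0, 0, 0, 0, 0, 0]
R4 ← R4 − (2/3)·R2: [0, 0, 0, 0, 0, 0]
R5 ← R5 − (5/3)·R2: [0, 0, 0, 0, 0, 0]
Echelon form has 2 nonzero rows, so rank(C) = 2.
The rank gives the maximum number of linearly independent rows: 2.

2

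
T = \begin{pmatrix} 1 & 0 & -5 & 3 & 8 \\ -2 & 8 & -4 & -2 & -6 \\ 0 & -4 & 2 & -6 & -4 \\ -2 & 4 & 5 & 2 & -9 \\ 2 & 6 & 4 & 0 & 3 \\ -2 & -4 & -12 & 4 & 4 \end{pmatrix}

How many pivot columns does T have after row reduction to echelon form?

Row reduce to echelon form.
R2 ← R2 + (2)·R1: [0, 8, -14, 4, 10]
R4 ← R4 + (2)·R1: [0, 4, -5, 8, 7]
R5 ← R5 − (2)·R1: [0, 6, 14, -6, -13]
R6 ← R6 + (2)·R1: [0, -4, -22, 10, 20]
R3 ← R3 + (1/2)·R2: [0, 0, -5, -4, 1]
R4 ← R4 − (1/2)·R2: [0, 0, 2, 6, 2]
R5 ← R5 − (3/4)·R2: [0, 0, 49/2, -9, -41/2]
R6 ← R6 + (1/2)·R2: [0, 0, -29, 12, 25]
R4 ← R4 + (2/5)·R3: [0, 0, 0, 22/5, 12/5]
R5 ← R5 + (49/10)·R3: [0, 0, 0, -143/5, -78/5]
R6 ← R6 − (29/5)·R3: [0, 0, 0, 176/5, 96/5]
R5 ← R5 + (13/2)·R4: [0, 0, 0, 0, 0]
R6 ← R6 − (8)·R4: [0, 0, 0, 0, 0]
Echelon form has 4 nonzero rows, so rank(T) = 4.
Each nonzero row contributes one pivot column: 4 pivot columns.

4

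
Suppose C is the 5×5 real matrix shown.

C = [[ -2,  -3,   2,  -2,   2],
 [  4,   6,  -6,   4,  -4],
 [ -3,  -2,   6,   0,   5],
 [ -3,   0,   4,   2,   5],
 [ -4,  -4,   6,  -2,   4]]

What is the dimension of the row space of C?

4

Row reduce to echelon form.
R2 ← R2 + (2)·R1: [0, 0, -2, 0, 0]
R3 ← R3 − (3/2)·R1: [0, 5/2, 3, 3, 2]
R4 ← R4 − (3/2)·R1: [0, 9/2, 1, 5, 2]
R5 ← R5 − (2)·R1: [0, 2, 2, 2, 0]
Swap R2 ↔ R3
R4 ← R4 − (9/5)·R2: [0, 0, -22/5, -2/5, -8/5]
R5 ← R5 − (4/5)·R2: [0, 0, -2/5, -2/5, -8/5]
R4 ← R4 − (11/5)·R3: [0, 0, 0, -2/5, -8/5]
R5 ← R5 − (1/5)·R3: [0, 0, 0, -2/5, -8/5]
R5 ← R5 − R4: [0, 0, 0, 0, 0]
Echelon form has 4 nonzero rows, so rank(C) = 4.
The row space has dimension equal to the rank: 4.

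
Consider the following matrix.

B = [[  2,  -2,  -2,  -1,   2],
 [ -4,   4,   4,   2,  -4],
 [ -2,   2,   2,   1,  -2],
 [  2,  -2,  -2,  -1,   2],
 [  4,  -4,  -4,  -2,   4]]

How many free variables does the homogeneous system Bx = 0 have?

4

Row reduce to echelon form.
R2 ← R2 + (2)·R1: [0, 0, 0, 0, 0]
R3 ← R3 + R1: [0, 0, 0, 0, 0]
R4 ← R4 − R1: [0, 0, 0, 0, 0]
R5 ← R5 − (2)·R1: [0, 0, 0, 0, 0]
1 nonzero row, so rank(B) = 1.
B has 5 columns; by rank–nullity, nullity = 5 − 1 = 4.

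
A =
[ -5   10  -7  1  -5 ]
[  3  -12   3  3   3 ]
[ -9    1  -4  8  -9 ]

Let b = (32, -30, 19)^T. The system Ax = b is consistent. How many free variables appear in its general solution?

Row reduce the augmented matrix [A | b].
R2 ← R2 + (3/5)·R1: [0, -6, -6/5, 18/5, 0, -54/5]
R3 ← R3 − (9/5)·R1: [0, -17, 43/5, 31/5, 0, -193/5]
R3 ← R3 − (17/6)·R2: [0, 0, 12, -4, 0, -8]
The echelon form has 3 nonzero rows, and every pivot lies in the first 5 columns, so rank(A) = rank([A|b]) = 3.
The system is consistent.
Free variables = (unknowns) − (rank) = 5 − 3 = 2.

2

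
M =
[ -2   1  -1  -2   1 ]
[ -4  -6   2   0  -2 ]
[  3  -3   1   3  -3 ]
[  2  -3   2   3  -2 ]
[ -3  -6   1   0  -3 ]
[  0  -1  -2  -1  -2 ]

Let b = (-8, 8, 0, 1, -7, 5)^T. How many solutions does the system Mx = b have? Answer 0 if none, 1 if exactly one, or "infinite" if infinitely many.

0

Row reduce the augmented matrix [M | b].
R2 ← R2 − (2)·R1: [0, -8, 4, 4, -4, 24]
R3 ← R3 + (3/2)·R1: [0, -3/2, -1/2, 0, -3/2, -12]
R4 ← R4 + R1: [0, -2, 1, 1, -1, -7]
R5 ← R5 − (3/2)·R1: [0, -15/2, 5/2, 3, -9/2, 5]
R3 ← R3 − (3/16)·R2: [0, 0, -5/4, -3/4, -3/4, -33/2]
R4 ← R4 − (1/4)·R2: [0, 0, 0, 0, 0, -13]
R5 ← R5 − (15/16)·R2: [0, 0, -5/4, -3/4, -3/4, -35/2]
R6 ← R6 − (1/8)·R2: [0, 0, -5/2, -3/2, -3/2, 2]
R5 ← R5 − R3: [0, 0, 0, 0, 0, -1]
R6 ← R6 − (2)·R3: [0, 0, 0, 0, 0, 35]
R5 ← R5 − (1/13)·R4: [0, 0, 0, 0, 0, 0]
R6 ← R6 + (35/13)·R4: [0, 0, 0, 0, 0, 0]
The echelon form has 4 nonzero rows; the last pivot sits in the augmented column, so rank(M) = 3 but rank([M|b]) = 4.
Since the ranks differ, the system is inconsistent.
It has no solutions.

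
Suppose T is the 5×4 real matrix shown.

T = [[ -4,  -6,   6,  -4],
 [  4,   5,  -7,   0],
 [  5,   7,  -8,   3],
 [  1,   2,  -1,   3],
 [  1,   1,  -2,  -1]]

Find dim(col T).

2

Row reduce to echelon form.
R2 ← R2 + R1: [0, -1, -1, -4]
R3 ← R3 + (5/4)·R1: [0, -1/2, -1/2, -2]
R4 ← R4 + (1/4)·R1: [0, 1/2, 1/2, 2]
R5 ← R5 + (1/4)·R1: [0, -1/2, -1/2, -2]
R3 ← R3 − (1/2)·R2: [0, 0, 0, 0]
R4 ← R4 + (1/2)·R2: [0, 0, 0, 0]
R5 ← R5 − (1/2)·R2: [0, 0, 0, 0]
Echelon form has 2 nonzero rows, so rank(T) = 2.
The column space has dimension equal to the rank: 2.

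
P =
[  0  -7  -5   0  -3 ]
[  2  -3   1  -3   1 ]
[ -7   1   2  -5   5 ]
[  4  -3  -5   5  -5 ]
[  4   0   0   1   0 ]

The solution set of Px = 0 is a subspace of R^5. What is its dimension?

1

Row reduce to echelon form.
Swap R1 ↔ R2
R3 ← R3 + (7/2)·R1: [0, -19/2, 11/2, -31/2, 17/2]
R4 ← R4 − (2)·R1: [0, 3, -7, 11, -7]
R5 ← R5 − (2)·R1: [0, 6, -2, 7, -2]
R3 ← R3 − (19/14)·R2: [0, 0, 86/7, -31/2, 88/7]
R4 ← R4 + (3/7)·R2: [0, 0, -64/7, 11, -58/7]
R5 ← R5 + (6/7)·R2: [0, 0, -44/7, 7, -32/7]
R4 ← R4 + (32/43)·R3: [0, 0, 0, -23/43, 46/43]
R5 ← R5 + (22/43)·R3: [0, 0, 0, -40/43, 80/43]
R5 ← R5 − (40/23)·R4: [0, 0, 0, 0, 0]
4 nonzero rows, so rank(P) = 4.
P has 5 columns; by rank–nullity, nullity = 5 − 4 = 1.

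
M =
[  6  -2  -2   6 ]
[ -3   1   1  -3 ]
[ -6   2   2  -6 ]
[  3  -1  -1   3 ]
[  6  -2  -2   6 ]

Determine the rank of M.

1

Row reduce to echelon form.
R2 ← R2 + (1/2)·R1: [0, 0, 0, 0]
R3 ← R3 + R1: [0, 0, 0, 0]
R4 ← R4 − (1/2)·R1: [0, 0, 0, 0]
R5 ← R5 − R1: [0, 0, 0, 0]
Echelon form has 1 nonzero row, so rank(M) = 1.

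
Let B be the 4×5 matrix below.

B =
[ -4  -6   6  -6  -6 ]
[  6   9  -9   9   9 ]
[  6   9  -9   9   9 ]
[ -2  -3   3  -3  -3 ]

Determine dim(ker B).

4

Row reduce to echelon form.
R2 ← R2 + (3/2)·R1: [0, 0, 0, 0, 0]
R3 ← R3 + (3/2)·R1: [0, 0, 0, 0, 0]
R4 ← R4 − (1/2)·R1: [0, 0, 0, 0, 0]
1 nonzero row, so rank(B) = 1.
B has 5 columns; by rank–nullity, nullity = 5 − 1 = 4.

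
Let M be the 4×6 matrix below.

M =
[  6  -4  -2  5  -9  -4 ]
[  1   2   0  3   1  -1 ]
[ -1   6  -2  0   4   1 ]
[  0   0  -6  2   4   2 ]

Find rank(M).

4

Row reduce to echelon form.
R2 ← R2 − (1/6)·R1: [0, 8/3, 1/3, 13/6, 5/2, -1/3]
R3 ← R3 + (1/6)·R1: [0, 16/3, -7/3, 5/6, 5/2, 1/3]
R3 ← R3 − (2)·R2: [0, 0, -3, -7/2, -5/2, 1]
R4 ← R4 − (2)·R3: [0, 0, 0, 9, 9, 0]
Echelon form has 4 nonzero rows, so rank(M) = 4.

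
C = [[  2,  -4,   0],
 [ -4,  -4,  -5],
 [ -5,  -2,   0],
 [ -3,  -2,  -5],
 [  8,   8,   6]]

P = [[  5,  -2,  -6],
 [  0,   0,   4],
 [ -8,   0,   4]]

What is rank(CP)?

3

First compute CP:
[[ 10,  -4, -28],
 [ 20,   8, -12],
 [-25,  10,  22],
 [ 25,   6, -10],
 [ -8, -16,   8]]
Now row reduce the product.
R2 ← R2 − (2)·R1: [0, 16, 44]
R3 ← R3 + (5/2)·R1: [0, 0, -48]
R4 ← R4 − (5/2)·R1: [0, 16, 60]
R5 ← R5 + (4/5)·R1: [0, -96/5, -72/5]
R4 ← R4 − R2: [0, 0, 16]
R5 ← R5 + (6/5)·R2: [0, 0, 192/5]
R4 ← R4 + (1/3)·R3: [0, 0, 0]
R5 ← R5 + (4/5)·R3: [0, 0, 0]
3 nonzero rows, so rank(CP) = 3.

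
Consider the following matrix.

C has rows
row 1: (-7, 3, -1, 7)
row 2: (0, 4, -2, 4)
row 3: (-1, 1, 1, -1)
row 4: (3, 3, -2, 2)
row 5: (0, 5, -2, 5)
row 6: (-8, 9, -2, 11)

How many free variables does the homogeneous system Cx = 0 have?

0

Row reduce to echelon form.
R3 ← R3 − (1/7)·R1: [0, 4/7, 8/7, -2]
R4 ← R4 + (3/7)·R1: [0, 30/7, -17/7, 5]
R6 ← R6 − (8/7)·R1: [0, 39/7, -6/7, 3]
R3 ← R3 − (1/7)·R2: [0, 0, 10/7, -18/7]
R4 ← R4 − (15/14)·R2: [0, 0, -2/7, 5/7]
R5 ← R5 − (5/4)·R2: [0, 0, 1/2, 0]
R6 ← R6 − (39/28)·R2: [0, 0, 27/14, -18/7]
R4 ← R4 + (1/5)·R3: [0, 0, 0, 1/5]
R5 ← R5 − (7/20)·R3: [0, 0, 0, 9/10]
R6 ← R6 − (27/20)·R3: [0, 0, 0, 9/10]
R5 ← R5 − (9/2)·R4: [0, 0, 0, 0]
R6 ← R6 − (9/2)·R4: [0, 0, 0, 0]
4 nonzero rows, so rank(C) = 4.
C has 4 columns; by rank–nullity, nullity = 4 − 4 = 0.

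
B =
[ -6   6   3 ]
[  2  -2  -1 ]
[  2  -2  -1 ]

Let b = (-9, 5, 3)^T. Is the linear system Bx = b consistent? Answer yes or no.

no

Row reduce the augmented matrix [B | b].
R2 ← R2 + (1/3)·R1: [0, 0, 0, 2]
R3 ← R3 + (1/3)·R1: [0, 0, 0, 0]
The echelon form has 2 nonzero rows; the last pivot sits in the augmented column, so rank(B) = 1 but rank([B|b]) = 2.
Since the ranks differ, the system is inconsistent.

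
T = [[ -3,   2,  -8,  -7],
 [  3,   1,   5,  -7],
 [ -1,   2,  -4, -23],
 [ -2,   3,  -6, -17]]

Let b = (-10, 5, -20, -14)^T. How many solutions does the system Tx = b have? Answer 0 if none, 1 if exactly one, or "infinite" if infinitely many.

Row reduce the augmented matrix [T | b].
R2 ← R2 + R1: [0, 3, -3, -14, -5]
R3 ← R3 − (1/3)·R1: [0, 4/3, -4/3, -62/3, -50/3]
R4 ← R4 − (2/3)·R1: [0, 5/3, -2/3, -37/3, -22/3]
R3 ← R3 − (4/9)·R2: [0, 0, 0, -130/9, -130/9]
R4 ← R4 − (5/9)·R2: [0, 0, 1, -41/9, -41/9]
Swap R3 ↔ R4
The echelon form has 4 nonzero rows, and every pivot lies in the first 4 columns, so rank(T) = rank([T|b]) = 4.
The system is consistent.
rank = 4 = number of unknowns, so the solution is unique.

1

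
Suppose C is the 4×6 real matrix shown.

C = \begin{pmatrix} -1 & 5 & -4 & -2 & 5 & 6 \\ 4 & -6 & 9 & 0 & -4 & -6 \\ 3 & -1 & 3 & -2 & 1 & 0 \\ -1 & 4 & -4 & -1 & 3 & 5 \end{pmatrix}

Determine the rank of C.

Row reduce to echelon form.
R2 ← R2 + (4)·R1: [0, 14, -7, -8, 16, 18]
R3 ← R3 + (3)·R1: [0, 14, -9, -8, 16, 18]
R4 ← R4 − R1: [0, -1, 0, 1, -2, -1]
R3 ← R3 − R2: [0, 0, -2, 0, 0, 0]
R4 ← R4 + (1/14)·R2: [0, 0, -1/2, 3/7, -6/7, 2/7]
R4 ← R4 − (1/4)·R3: [0, 0, 0, 3/7, -6/7, 2/7]
Echelon form has 4 nonzero rows, so rank(C) = 4.

4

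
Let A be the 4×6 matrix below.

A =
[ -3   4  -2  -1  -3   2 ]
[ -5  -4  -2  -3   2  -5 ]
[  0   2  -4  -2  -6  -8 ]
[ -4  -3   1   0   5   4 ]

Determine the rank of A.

Row reduce to echelon form.
R2 ← R2 − (5/3)·R1: [0, -32/3, 4/3, -4/3, 7, -25/3]
R4 ← R4 − (4/3)·R1: [0, -25/3, 11/3, 4/3, 9, 4/3]
R3 ← R3 + (3/16)·R2: [0, 0, -15/4, -9/4, -75/16, -153/16]
R4 ← R4 − (25/32)·R2: [0, 0, 21/8, 19/8, 113/32, 251/32]
R4 ← R4 + (7/10)·R3: [0, 0, 0, 4/5, 1/4, 23/20]
Echelon form has 4 nonzero rows, so rank(A) = 4.

4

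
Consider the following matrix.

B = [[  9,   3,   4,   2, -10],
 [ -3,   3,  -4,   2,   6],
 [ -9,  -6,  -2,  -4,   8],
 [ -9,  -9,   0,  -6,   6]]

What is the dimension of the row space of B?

Row reduce to echelon form.
R2 ← R2 + (1/3)·R1: [0, 4, -8/3, 8/3, 8/3]
R3 ← R3 + R1: [0, -3, 2, -2, -2]
R4 ← R4 + R1: [0, -6, 4, -4, -4]
R3 ← R3 + (3/4)·R2: [0, 0, 0, 0, 0]
R4 ← R4 + (3/2)·R2: [0, 0, 0, 0, 0]
Echelon form has 2 nonzero rows, so rank(B) = 2.
The row space has dimension equal to the rank: 2.

2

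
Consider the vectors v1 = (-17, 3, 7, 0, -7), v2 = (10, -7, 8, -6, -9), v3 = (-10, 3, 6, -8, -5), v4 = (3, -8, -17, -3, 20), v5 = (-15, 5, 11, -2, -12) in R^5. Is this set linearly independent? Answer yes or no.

yes

Form the matrix with these vectors as rows and row reduce.
R2 ← R2 + (10/17)·R1: [0, -89/17, 206/17, -6, -223/17]
R3 ← R3 − (10/17)·R1: [0, 21/17, 32/17, -8, -15/17]
R4 ← R4 + (3/17)·R1: [0, -127/17, -268/17, -3, 319/17]
R5 ← R5 − (15/17)·R1: [0, 40/17, 82/17, -2, -99/17]
R3 ← R3 + (21/89)·R2: [0, 0, 422/89, -838/89, -354/89]
R4 ← R4 − (127/89)·R2: [0, 0, -2942/89, 495/89, 3336/89]
R5 ← R5 + (40/89)·R2: [0, 0, 914/89, -418/89, -1043/89]
R4 ← R4 + (1471/211)·R3: [0, 0, 0, -12677/211, 2058/211]
R5 ← R5 − (457/211)·R3: [0, 0, 0, 3312/211, -655/211]
R5 ← R5 + (3312/12677)·R4: [0, 0, 0, 0, -1007/1811]
5 nonzero rows, so the 5 vectors span a space of dimension 5.
Since 5 = 5, the vectors are linearly independent.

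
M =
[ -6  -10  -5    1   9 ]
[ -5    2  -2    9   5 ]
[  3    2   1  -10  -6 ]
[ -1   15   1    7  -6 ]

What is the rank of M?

4

Row reduce to echelon form.
R2 ← R2 − (5/6)·R1: [0, 31/3, 13/6, 49/6, -5/2]
R3 ← R3 + (1/2)·R1: [0, -3, -3/2, -19/2, -3/2]
R4 ← R4 − (1/6)·R1: [0, 50/3, 11/6, 41/6, -15/2]
R3 ← R3 + (9/31)·R2: [0, 0, -27/31, -221/31, -69/31]
R4 ← R4 − (50/31)·R2: [0, 0, -103/62, -393/62, -215/62]
R4 ← R4 − (103/54)·R3: [0, 0, 0, 196/27, 7/9]
Echelon form has 4 nonzero rows, so rank(M) = 4.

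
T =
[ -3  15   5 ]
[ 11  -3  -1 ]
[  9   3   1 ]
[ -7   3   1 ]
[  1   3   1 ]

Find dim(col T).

Row reduce to echelon form.
R2 ← R2 + (11/3)·R1: [0, 52, 52/3]
R3 ← R3 + (3)·R1: [0, 48, 16]
R4 ← R4 − (7/3)·R1: [0, -32, -32/3]
R5 ← R5 + (1/3)·R1: [0, 8, 8/3]
R3 ← R3 − (12/13)·R2: [0, 0, 0]
R4 ← R4 + (8/13)·R2: [0, 0, 0]
R5 ← R5 − (2/13)·R2: [0, 0, 0]
Echelon form has 2 nonzero rows, so rank(T) = 2.
The column space has dimension equal to the rank: 2.

2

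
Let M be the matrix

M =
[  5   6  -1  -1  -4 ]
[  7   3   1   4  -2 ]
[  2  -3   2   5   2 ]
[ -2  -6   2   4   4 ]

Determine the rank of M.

2

Row reduce to echelon form.
R2 ← R2 − (7/5)·R1: [0, -27/5, 12/5, 27/5, 18/5]
R3 ← R3 − (2/5)·R1: [0, -27/5, 12/5, 27/5, 18/5]
R4 ← R4 + (2/5)·R1: [0, -18/5, 8/5, 18/5, 12/5]
R3 ← R3 − R2: [0, 0, 0, 0, 0]
R4 ← R4 − (2/3)·R2: [0, 0, 0, 0, 0]
Echelon form has 2 nonzero rows, so rank(M) = 2.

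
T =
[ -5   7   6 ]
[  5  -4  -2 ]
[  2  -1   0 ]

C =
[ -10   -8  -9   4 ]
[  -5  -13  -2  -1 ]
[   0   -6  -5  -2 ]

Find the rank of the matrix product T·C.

2

First compute TC:
[[ 15, -87,   1, -39],
 [-30,  24, -27,  28],
 [-15,  -3, -16,   9]]
Now row reduce the product.
R2 ← R2 + (2)·R1: [0, -150, -25, -50]
R3 ← R3 + R1: [0, -90, -15, -30]
R3 ← R3 − (3/5)·R2: [0, 0, 0, 0]
2 nonzero rows, so rank(TC) = 2.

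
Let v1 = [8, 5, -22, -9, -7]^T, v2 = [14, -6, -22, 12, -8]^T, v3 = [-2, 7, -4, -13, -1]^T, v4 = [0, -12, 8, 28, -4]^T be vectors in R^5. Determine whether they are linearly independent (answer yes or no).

Form the matrix with these vectors as rows and row reduce.
R2 ← R2 − (7/4)·R1: [0, -59/4, 33/2, 111/4, 17/4]
R3 ← R3 + (1/4)·R1: [0, 33/4, -19/2, -61/4, -11/4]
R3 ← R3 + (33/59)·R2: [0, 0, -16/59, 16/59, -22/59]
R4 ← R4 − (48/59)·R2: [0, 0, -320/59, 320/59, -440/59]
R4 ← R4 − (20)·R3: [0, 0, 0, 0, 0]
3 nonzero rows, so the 4 vectors span a space of dimension 3.
Since 3 < 4, the vectors are linearly dependent.

no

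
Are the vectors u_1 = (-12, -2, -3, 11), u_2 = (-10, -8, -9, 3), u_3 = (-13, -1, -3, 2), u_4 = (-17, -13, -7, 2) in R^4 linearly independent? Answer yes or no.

Form the matrix with these vectors as rows and row reduce.
R2 ← R2 − (5/6)·R1: [0, -19/3, -13/2, -37/6]
R3 ← R3 − (13/12)·R1: [0, 7/6, 1/4, -119/12]
R4 ← R4 − (17/12)·R1: [0, -61/6, -11/4, -163/12]
R3 ← R3 + (7/38)·R2: [0, 0, -18/19, -210/19]
R4 ← R4 − (61/38)·R2: [0, 0, 146/19, -70/19]
R4 ← R4 + (73/9)·R3: [0, 0, 0, -280/3]
4 nonzero rows, so the 4 vectors span a space of dimension 4.
Since 4 = 4, the vectors are linearly independent.

yes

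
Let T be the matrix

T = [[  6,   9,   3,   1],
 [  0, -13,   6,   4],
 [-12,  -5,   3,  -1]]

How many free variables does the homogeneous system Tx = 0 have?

Row reduce to echelon form.
R3 ← R3 + (2)·R1: [0, 13, 9, 1]
R3 ← R3 + R2: [0, 0, 15, 5]
3 nonzero rows, so rank(T) = 3.
T has 4 columns; by rank–nullity, nullity = 4 − 3 = 1.

1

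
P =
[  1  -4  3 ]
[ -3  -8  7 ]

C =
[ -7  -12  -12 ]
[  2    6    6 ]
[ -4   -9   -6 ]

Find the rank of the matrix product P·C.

First compute PC:
[[-27, -63, -54],
 [-23, -75, -54]]
Now row reduce the product.
R2 ← R2 − (23/27)·R1: [0, -64/3, -8]
2 nonzero rows, so rank(PC) = 2.

2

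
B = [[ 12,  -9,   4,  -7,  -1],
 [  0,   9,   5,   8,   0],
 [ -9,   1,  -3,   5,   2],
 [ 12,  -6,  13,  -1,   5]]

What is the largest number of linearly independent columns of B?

Row reduce to echelon form.
R3 ← R3 + (3/4)·R1: [0, -23/4, 0, -1/4, 5/4]
R4 ← R4 − R1: [0, 3, 9, 6, 6]
R3 ← R3 + (23/36)·R2: [0, 0, 115/36, 175/36, 5/4]
R4 ← R4 − (1/3)·R2: [0, 0, 22/3, 10/3, 6]
R4 ← R4 − (264/115)·R3: [0, 0, 0, -180/23, 72/23]
Echelon form has 4 nonzero rows, so rank(B) = 4.
The rank gives the maximum number of linearly independent columns: 4.

4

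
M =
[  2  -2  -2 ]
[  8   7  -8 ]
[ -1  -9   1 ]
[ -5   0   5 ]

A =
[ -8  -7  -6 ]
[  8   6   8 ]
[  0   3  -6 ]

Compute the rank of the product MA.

First compute MA:
[[-32, -32, -16],
 [ -8, -38,  56],
 [-64, -44, -72],
 [ 40,  50,   0]]
Now row reduce the product.
R2 ← R2 − (1/4)·R1: [0, -30, 60]
R3 ← R3 − (2)·R1: [0, 20, -40]
R4 ← R4 + (5/4)·R1: [0, 10, -20]
R3 ← R3 + (2/3)·R2: [0, 0, 0]
R4 ← R4 + (1/3)·R2: [0, 0, 0]
2 nonzero rows, so rank(MA) = 2.

2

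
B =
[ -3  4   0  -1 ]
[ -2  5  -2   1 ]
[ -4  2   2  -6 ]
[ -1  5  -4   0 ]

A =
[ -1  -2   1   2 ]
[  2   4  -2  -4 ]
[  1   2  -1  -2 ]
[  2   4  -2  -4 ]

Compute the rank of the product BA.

1

First compute BA:
[[  9,  18,  -9, -18],
 [ 12,  24, -12, -24],
 [ -2,  -4,   2,   4],
 [  7,  14,  -7, -14]]
Now row reduce the product.
R2 ← R2 − (4/3)·R1: [0, 0, 0, 0]
R3 ← R3 + (2/9)·R1: [0, 0, 0, 0]
R4 ← R4 − (7/9)·R1: [0, 0, 0, 0]
1 nonzero row, so rank(BA) = 1.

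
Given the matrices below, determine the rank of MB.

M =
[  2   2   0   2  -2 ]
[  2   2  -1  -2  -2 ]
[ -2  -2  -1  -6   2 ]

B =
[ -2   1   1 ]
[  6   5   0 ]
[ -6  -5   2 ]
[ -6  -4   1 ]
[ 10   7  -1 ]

2

First compute MB:
[[-24, -10,   6],
 [  6,  11,   0],
 [ 54,  31, -12]]
Now row reduce the product.
R2 ← R2 + (1/4)·R1: [0, 17/2, 3/2]
R3 ← R3 + (9/4)·R1: [0, 17/2, 3/2]
R3 ← R3 − R2: [0, 0, 0]
2 nonzero rows, so rank(MB) = 2.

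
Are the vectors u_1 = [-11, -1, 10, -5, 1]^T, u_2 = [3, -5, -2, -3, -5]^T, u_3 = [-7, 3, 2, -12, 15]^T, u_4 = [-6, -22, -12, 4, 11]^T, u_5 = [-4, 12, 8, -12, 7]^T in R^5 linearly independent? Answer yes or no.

no

Form the matrix with these vectors as rows and row reduce.
R2 ← R2 + (3/11)·R1: [0, -58/11, 8/11, -48/11, -52/11]
R3 ← R3 − (7/11)·R1: [0, 40/11, -48/11, -97/11, 158/11]
R4 ← R4 − (6/11)·R1: [0, -236/11, -192/11, 74/11, 115/11]
R5 ← R5 − (4/11)·R1: [0, 136/11, 48/11, -112/11, 73/11]
R3 ← R3 + (20/29)·R2: [0, 0, -112/29, -343/29, 322/29]
R4 ← R4 − (118/29)·R2: [0, 0, -592/29, 710/29, 861/29]
R5 ← R5 + (68/29)·R2: [0, 0, 176/29, -592/29, -129/29]
R4 ← R4 − (37/7)·R3: [0, 0, 0, 87, -29]
R5 ← R5 + (11/7)·R3: [0, 0, 0, -39, 13]
R5 ← R5 + (13/29)·R4: [0, 0, 0, 0, 0]
4 nonzero rows, so the 5 vectors span a space of dimension 4.
Since 4 < 5, the vectors are linearly dependent.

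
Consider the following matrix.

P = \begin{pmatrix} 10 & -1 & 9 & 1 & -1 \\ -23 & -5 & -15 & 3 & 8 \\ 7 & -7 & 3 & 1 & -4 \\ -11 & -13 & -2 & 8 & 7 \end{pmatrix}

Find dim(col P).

4

Row reduce to echelon form.
R2 ← R2 + (23/10)·R1: [0, -73/10, 57/10, 53/10, 57/10]
R3 ← R3 − (7/10)·R1: [0, -63/10, -33/10, 3/10, -33/10]
R4 ← R4 + (11/10)·R1: [0, -141/10, 79/10, 91/10, 59/10]
R3 ← R3 − (63/73)·R2: [0, 0, -600/73, -312/73, -600/73]
R4 ← R4 − (141/73)·R2: [0, 0, -227/73, -83/73, -373/73]
R4 ← R4 − (227/600)·R3: [0, 0, 0, 12/25, -2]
Echelon form has 4 nonzero rows, so rank(P) = 4.
The column space has dimension equal to the rank: 4.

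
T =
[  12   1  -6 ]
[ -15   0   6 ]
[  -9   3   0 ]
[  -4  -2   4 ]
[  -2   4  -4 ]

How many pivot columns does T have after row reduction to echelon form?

2

Row reduce to echelon form.
R2 ← R2 + (5/4)·R1: [0, 5/4, -3/2]
R3 ← R3 + (3/4)·R1: [0, 15/4, -9/2]
R4 ← R4 + (1/3)·R1: [0, -5/3, 2]
R5 ← R5 + (1/6)·R1: [0, 25/6, -5]
R3 ← R3 − (3)·R2: [0, 0, 0]
R4 ← R4 + (4/3)·R2: [0, 0, 0]
R5 ← R5 − (10/3)·R2: [0, 0, 0]
Echelon form has 2 nonzero rows, so rank(T) = 2.
Each nonzero row contributes one pivot column: 2 pivot columns.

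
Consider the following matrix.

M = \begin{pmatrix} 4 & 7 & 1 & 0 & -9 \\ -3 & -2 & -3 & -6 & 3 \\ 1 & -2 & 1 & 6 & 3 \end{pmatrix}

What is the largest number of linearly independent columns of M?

Row reduce to echelon form.
R2 ← R2 + (3/4)·R1: [0, 13/4, -9/4, -6, -15/4]
R3 ← R3 − (1/4)·R1: [0, -15/4, 3/4, 6, 21/4]
R3 ← R3 + (15/13)·R2: [0, 0, -24/13, -12/13, 12/13]
Echelon form has 3 nonzero rows, so rank(M) = 3.
The rank gives the maximum number of linearly independent columns: 3.

3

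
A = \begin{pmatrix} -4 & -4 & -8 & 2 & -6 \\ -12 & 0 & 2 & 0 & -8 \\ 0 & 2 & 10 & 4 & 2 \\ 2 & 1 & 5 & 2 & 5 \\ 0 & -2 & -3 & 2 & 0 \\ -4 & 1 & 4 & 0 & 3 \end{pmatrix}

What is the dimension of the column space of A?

Row reduce to echelon form.
R2 ← R2 − (3)·R1: [0, 12, 26, -6, 10]
R4 ← R4 + (1/2)·R1: [0, -1, 1, 3, 2]
R6 ← R6 − R1: [0, 5, 12, -2, 9]
R3 ← R3 − (1/6)·R2: [0, 0, 17/3, 5, 1/3]
R4 ← R4 + (1/12)·R2: [0, 0, 19/6, 5/2, 17/6]
R5 ← R5 + (1/6)·R2: [0, 0, 4/3, 1, 5/3]
R6 ← R6 − (5/12)·R2: [0, 0, 7/6, 1/2, 29/6]
R4 ← R4 − (19/34)·R3: [0, 0, 0, -5/17, 45/17]
R5 ← R5 − (4/17)·R3: [0, 0, 0, -3/17, 27/17]
R6 ← R6 − (7/34)·R3: [0, 0, 0, -9/17, 81/17]
R5 ← R5 − (3/5)·R4: [0, 0, 0, 0, 0]
R6 ← R6 − (9/5)·R4: [0, 0, 0, 0, 0]
Echelon form has 4 nonzero rows, so rank(A) = 4.
The column space has dimension equal to the rank: 4.

4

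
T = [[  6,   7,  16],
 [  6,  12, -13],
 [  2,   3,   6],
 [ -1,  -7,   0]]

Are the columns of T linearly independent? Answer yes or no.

Row reduce T to echelon form.
R2 ← R2 − R1: [0, 5, -29]
R3 ← R3 − (1/3)·R1: [0, 2/3, 2/3]
R4 ← R4 + (1/6)·R1: [0, -35/6, 8/3]
R3 ← R3 − (2/15)·R2: [0, 0, 68/15]
R4 ← R4 + (7/6)·R2: [0, 0, -187/6]
R4 ← R4 + (55/8)·R3: [0, 0, 0]
3 pivots among 3 columns.
Every column is a pivot column, so the columns are linearly independent.

yes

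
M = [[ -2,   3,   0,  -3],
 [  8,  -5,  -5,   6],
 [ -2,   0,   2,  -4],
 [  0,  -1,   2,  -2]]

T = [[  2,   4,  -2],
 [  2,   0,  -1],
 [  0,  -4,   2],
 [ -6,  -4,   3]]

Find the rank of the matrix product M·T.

3

First compute MT:
[[ 20,   4,  -8],
 [-30,  28,  -3],
 [ 20,   0,  -4],
 [ 10,   0,  -1]]
Now row reduce the product.
R2 ← R2 + (3/2)·R1: [0, 34, -15]
R3 ← R3 − R1: [0, -4, 4]
R4 ← R4 − (1/2)·R1: [0, -2, 3]
R3 ← R3 + (2/17)·R2: [0, 0, 38/17]
R4 ← R4 + (1/17)·R2: [0, 0, 36/17]
R4 ← R4 − (18/19)·R3: [0, 0, 0]
3 nonzero rows, so rank(MT) = 3.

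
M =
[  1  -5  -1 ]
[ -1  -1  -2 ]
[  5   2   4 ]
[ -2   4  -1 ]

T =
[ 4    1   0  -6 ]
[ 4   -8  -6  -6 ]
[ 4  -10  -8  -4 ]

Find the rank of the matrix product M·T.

First compute MT:
[[-20,  51,  38,  28],
 [-16,  27,  22,  20],
 [ 44, -51, -44, -58],
 [  4, -24, -16,  -8]]
Now row reduce the product.
R2 ← R2 − (4/5)·R1: [0, -69/5, -42/5, -12/5]
R3 ← R3 + (11/5)·R1: [0, 306/5, 198/5, 18/5]
R4 ← R4 + (1/5)·R1: [0, -69/5, -42/5, -12/5]
R3 ← R3 + (102/23)·R2: [0, 0, 54/23, -162/23]
R4 ← R4 − R2: [0, 0, 0, 0]
3 nonzero rows, so rank(MT) = 3.

3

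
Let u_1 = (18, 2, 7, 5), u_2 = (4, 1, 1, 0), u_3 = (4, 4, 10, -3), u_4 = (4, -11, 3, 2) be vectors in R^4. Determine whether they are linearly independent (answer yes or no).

yes

Form the matrix with these vectors as rows and row reduce.
R2 ← R2 − (2/9)·R1: [0, 5/9, -5/9, -10/9]
R3 ← R3 − (2/9)·R1: [0, 32/9, 76/9, -37/9]
R4 ← R4 − (2/9)·R1: [0, -103/9, 13/9, 8/9]
R3 ← R3 − (32/5)·R2: [0, 0, 12, 3]
R4 ← R4 + (103/5)·R2: [0, 0, -10, -22]
R4 ← R4 + (5/6)·R3: [0, 0, 0, -39/2]
4 nonzero rows, so the 4 vectors span a space of dimension 4.
Since 4 = 4, the vectors are linearly independent.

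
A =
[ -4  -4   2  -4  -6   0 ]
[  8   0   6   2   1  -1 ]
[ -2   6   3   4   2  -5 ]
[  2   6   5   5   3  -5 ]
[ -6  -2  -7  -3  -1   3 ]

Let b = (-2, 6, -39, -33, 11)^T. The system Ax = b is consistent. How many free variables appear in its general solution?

3

Row reduce the augmented matrix [A | b].
R2 ← R2 + (2)·R1: [0, -8, 10, -6, -11, -1, 2]
R3 ← R3 − (1/2)·R1: [0, 8, 2, 6, 5, -5, -38]
R4 ← R4 + (1/2)·R1: [0, 4, 6, 3, 0, -5, -34]
R5 ← R5 − (3/2)·R1: [0, 4, -10, 3, 8, 3, 14]
R3 ← R3 + R2: [0, 0, 12, 0, -6, -6, -36]
R4 ← R4 + (1/2)·R2: [0, 0, 11, 0, -11/2, -11/2, -33]
R5 ← R5 + (1/2)·R2: [0, 0, -5, 0, 5/2, 5/2, 15]
R4 ← R4 − (11/12)·R3: [0, 0, 0, 0, 0, 0, 0]
R5 ← R5 + (5/12)·R3: [0, 0, 0, 0, 0, 0, 0]
The echelon form has 3 nonzero rows, and every pivot lies in the first 6 columns, so rank(A) = rank([A|b]) = 3.
The system is consistent.
Free variables = (unknowns) − (rank) = 6 − 3 = 3.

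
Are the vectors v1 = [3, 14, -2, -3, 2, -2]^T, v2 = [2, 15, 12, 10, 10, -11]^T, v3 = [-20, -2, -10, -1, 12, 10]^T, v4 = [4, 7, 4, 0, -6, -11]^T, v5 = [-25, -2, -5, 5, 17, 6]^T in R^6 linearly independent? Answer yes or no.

Form the matrix with these vectors as rows and row reduce.
R2 ← R2 − (2/3)·R1: [0, 17/3, 40/3, 12, 26/3, -29/3]
R3 ← R3 + (20/3)·R1: [0, 274/3, -70/3, -21, 76/3, -10/3]
R4 ← R4 − (4/3)·R1: [0, -35/3, 20/3, 4, -26/3, -25/3]
R5 ← R5 + (25/3)·R1: [0, 344/3, -65/3, -20, 101/3, -32/3]
R3 ← R3 − (274/17)·R2: [0, 0, -4050/17, -3645/17, -1944/17, 2592/17]
R4 ← R4 + (35/17)·R2: [0, 0, 580/17, 488/17, 156/17, -480/17]
R5 ← R5 − (344/17)·R2: [0, 0, -4955/17, -4468/17, -2409/17, 3144/17]
R4 ← R4 + (58/405)·R3: [0, 0, 0, -2, -36/5, -32/5]
R5 ← R5 − (991/810)·R3: [0, 0, 0, -1/2, -9/5, -8/5]
R5 ← R5 − (1/4)·R4: [0, 0, 0, 0, 0, 0]
4 nonzero rows, so the 5 vectors span a space of dimension 4.
Since 4 < 5, the vectors are linearly dependent.

no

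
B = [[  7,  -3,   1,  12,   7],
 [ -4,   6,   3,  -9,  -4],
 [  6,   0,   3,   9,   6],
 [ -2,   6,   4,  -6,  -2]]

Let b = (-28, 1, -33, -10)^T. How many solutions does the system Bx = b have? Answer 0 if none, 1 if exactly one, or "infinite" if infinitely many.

infinite

Row reduce the augmented matrix [B | b].
R2 ← R2 + (4/7)·R1: [0, 30/7, 25/7, -15/7, 0, -15]
R3 ← R3 − (6/7)·R1: [0, 18/7, 15/7, -9/7, 0, -9]
R4 ← R4 + (2/7)·R1: [0, 36/7, 30/7, -18/7, 0, -18]
R3 ← R3 − (3/5)·R2: [0, 0, 0, 0, 0, 0]
R4 ← R4 − (6/5)·R2: [0, 0, 0, 0, 0, 0]
The echelon form has 2 nonzero rows, and every pivot lies in the first 5 columns, so rank(B) = rank([B|b]) = 2.
The system is consistent.
rank = 2 < 5 unknowns, so there are infinitely many solutions.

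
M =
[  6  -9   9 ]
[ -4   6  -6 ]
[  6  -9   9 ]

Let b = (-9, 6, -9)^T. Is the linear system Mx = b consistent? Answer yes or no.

yes

Row reduce the augmented matrix [M | b].
R2 ← R2 + (2/3)·R1: [0, 0, 0, 0]
R3 ← R3 − R1: [0, 0, 0, 0]
The echelon form has 1 nonzero rows, and every pivot lies in the first 3 columns, so rank(M) = rank([M|b]) = 1.
The system is consistent.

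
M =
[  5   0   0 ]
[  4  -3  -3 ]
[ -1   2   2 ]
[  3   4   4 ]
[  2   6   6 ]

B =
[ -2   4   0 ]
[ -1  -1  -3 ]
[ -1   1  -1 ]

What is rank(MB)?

2

First compute MB:
[[-10,  20,   0],
 [ -2,  16,  12],
 [ -2,  -4,  -8],
 [-14,  12, -16],
 [-16,   8, -24]]
Now row reduce the product.
R2 ← R2 − (1/5)·R1: [0, 12, 12]
R3 ← R3 − (1/5)·R1: [0, -8, -8]
R4 ← R4 − (7/5)·R1: [0, -16, -16]
R5 ← R5 − (8/5)·R1: [0, -24, -24]
R3 ← R3 + (2/3)·R2: [0, 0, 0]
R4 ← R4 + (4/3)·R2: [0, 0, 0]
R5 ← R5 + (2)·R2: [0, 0, 0]
2 nonzero rows, so rank(MB) = 2.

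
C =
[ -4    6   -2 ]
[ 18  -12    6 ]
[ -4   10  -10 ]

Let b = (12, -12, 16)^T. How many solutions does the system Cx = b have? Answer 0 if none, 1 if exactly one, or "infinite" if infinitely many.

1

Row reduce the augmented matrix [C | b].
R2 ← R2 + (9/2)·R1: [0, 15, -3, 42]
R3 ← R3 − R1: [0, 4, -8, 4]
R3 ← R3 − (4/15)·R2: [0, 0, -36/5, -36/5]
The echelon form has 3 nonzero rows, and every pivot lies in the first 3 columns, so rank(C) = rank([C|b]) = 3.
The system is consistent.
rank = 3 = number of unknowns, so the solution is unique.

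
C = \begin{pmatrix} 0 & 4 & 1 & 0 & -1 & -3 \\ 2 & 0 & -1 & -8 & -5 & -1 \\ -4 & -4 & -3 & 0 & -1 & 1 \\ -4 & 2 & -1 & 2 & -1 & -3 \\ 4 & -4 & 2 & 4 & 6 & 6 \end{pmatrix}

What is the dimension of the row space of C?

Row reduce to echelon form.
Swap R1 ↔ R2
R3 ← R3 + (2)·R1: [0, -4, -5, -16, -11, -1]
R4 ← R4 + (2)·R1: [0, 2, -3, -14, -11, -5]
R5 ← R5 − (2)·R1: [0, -4, 4, 20, 16, 8]
R3 ← R3 + R2: [0, 0, -4, -16, -12, -4]
R4 ← R4 − (1/2)·R2: [0, 0, -7/2, -14, -21/2, -7/2]
R5 ← R5 + R2: [0, 0, 5, 20, 15, 5]
R4 ← R4 − (7/8)·R3: [0, 0, 0, 0, 0, 0]
R5 ← R5 + (5/4)·R3: [0, 0, 0, 0, 0, 0]
Echelon form has 3 nonzero rows, so rank(C) = 3.
The row space has dimension equal to the rank: 3.

3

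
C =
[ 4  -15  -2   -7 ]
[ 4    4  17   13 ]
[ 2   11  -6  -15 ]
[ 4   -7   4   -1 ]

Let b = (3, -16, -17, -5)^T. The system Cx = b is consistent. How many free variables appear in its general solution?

0

Row reduce the augmented matrix [C | b].
R2 ← R2 − R1: [0, 19, 19, 20, -19]
R3 ← R3 − (1/2)·R1: [0, 37/2, -5, -23/2, -37/2]
R4 ← R4 − R1: [0, 8, 6, 6, -8]
R3 ← R3 − (37/38)·R2: [0, 0, -47/2, -1177/38, 0]
R4 ← R4 − (8/19)·R2: [0, 0, -2, -46/19, 0]
R4 ← R4 − (4/47)·R3: [0, 0, 0, 192/893, 0]
The echelon form has 4 nonzero rows, and every pivot lies in the first 4 columns, so rank(C) = rank([C|b]) = 4.
The system is consistent.
Free variables = (unknowns) − (rank) = 4 − 4 = 0.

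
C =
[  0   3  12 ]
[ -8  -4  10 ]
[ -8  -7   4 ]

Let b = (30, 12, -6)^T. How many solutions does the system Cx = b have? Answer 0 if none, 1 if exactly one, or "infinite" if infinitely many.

Row reduce the augmented matrix [C | b].
Swap R1 ↔ R2
R3 ← R3 − R1: [0, -3, -6, -18]
R3 ← R3 + R2: [0, 0, 6, 12]
The echelon form has 3 nonzero rows, and every pivot lies in the first 3 columns, so rank(C) = rank([C|b]) = 3.
The system is consistent.
rank = 3 = number of unknowns, so the solution is unique.

1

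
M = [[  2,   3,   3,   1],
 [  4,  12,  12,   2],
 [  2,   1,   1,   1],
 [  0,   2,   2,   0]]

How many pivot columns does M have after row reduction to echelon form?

Row reduce to echelon form.
R2 ← R2 − (2)·R1: [0, 6, 6, 0]
R3 ← R3 − R1: [0, -2, -2, 0]
R3 ← R3 + (1/3)·R2: [0, 0, 0, 0]
R4 ← R4 − (1/3)·R2: [0, 0, 0, 0]
Echelon form has 2 nonzero rows, so rank(M) = 2.
Each nonzero row contributes one pivot column: 2 pivot columns.

2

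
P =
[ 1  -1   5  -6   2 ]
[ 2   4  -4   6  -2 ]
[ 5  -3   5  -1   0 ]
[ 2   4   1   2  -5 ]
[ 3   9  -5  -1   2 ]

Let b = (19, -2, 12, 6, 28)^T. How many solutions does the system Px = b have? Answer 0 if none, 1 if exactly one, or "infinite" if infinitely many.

1

Row reduce the augmented matrix [P | b].
R2 ← R2 − (2)·R1: [0, 6, -14, 18, -6, -40]
R3 ← R3 − (5)·R1: [0, 2, -20, 29, -10, -83]
R4 ← R4 − (2)·R1: [0, 6, -9, 14, -9, -32]
R5 ← R5 − (3)·R1: [0, 12, -20, 17, -4, -29]
R3 ← R3 − (1/3)·R2: [0, 0, -46/3, 23, -8, -209/3]
R4 ← R4 − R2: [0, 0, 5, -4, -3, 8]
R5 ← R5 − (2)·R2: [0, 0, 8, -19, 8, 51]
R4 ← R4 + (15/46)·R3: [0, 0, 0, 7/2, -129/23, -677/46]
R5 ← R5 + (12/23)·R3: [0, 0, 0, -7, 88/23, 337/23]
R5 ← R5 + (2)·R4: [0, 0, 0, 0, -170/23, -340/23]
The echelon form has 5 nonzero rows, and every pivot lies in the first 5 columns, so rank(P) = rank([P|b]) = 5.
The system is consistent.
rank = 5 = number of unknowns, so the solution is unique.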